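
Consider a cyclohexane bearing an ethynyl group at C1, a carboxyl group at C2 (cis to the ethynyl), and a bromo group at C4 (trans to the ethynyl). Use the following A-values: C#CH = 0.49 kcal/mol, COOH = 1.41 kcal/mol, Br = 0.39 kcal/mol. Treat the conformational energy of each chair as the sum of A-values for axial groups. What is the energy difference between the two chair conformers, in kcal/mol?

0.53 kcal/mol

Chair I (ethynyl axial, carboxyl equatorial, bromo axial): E = 0.88 kcal/mol.
Chair II (ethynyl equatorial, carboxyl axial, bromo equatorial): E = 1.41 kcal/mol.
ΔE = 1.41 − 0.88 = 0.53 kcal/mol; chair I is more stable.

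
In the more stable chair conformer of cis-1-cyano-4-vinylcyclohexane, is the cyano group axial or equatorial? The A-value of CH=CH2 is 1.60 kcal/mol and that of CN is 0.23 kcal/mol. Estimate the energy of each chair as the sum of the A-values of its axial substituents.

axial

C1 and C4 have opposite parity, so for the cis isomer the two substituents are one axial and one equatorial in each chair.
Chair I (vinyl axial, cyano equatorial): E = 1.60 kcal/mol.
Chair II (vinyl equatorial, cyano axial): E = 0.23 kcal/mol.
Chair II is the more stable (lower-energy) conformer, and in that chair the cyano group is axial.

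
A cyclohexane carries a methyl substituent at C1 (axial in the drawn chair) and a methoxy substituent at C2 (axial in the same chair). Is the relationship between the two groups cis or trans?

C1 and C2 have opposite parity, so their axial bonds point in opposite directions.
With opposite-parity carbons, two substituents on the same face are one axial and one equatorial; opposite faces give both axial or both equatorial.
Here the groups are axial/axial → opposite face → trans.

trans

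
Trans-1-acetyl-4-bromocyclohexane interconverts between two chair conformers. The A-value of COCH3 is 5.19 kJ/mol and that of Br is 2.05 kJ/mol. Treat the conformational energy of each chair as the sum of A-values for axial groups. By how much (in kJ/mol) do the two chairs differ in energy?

C1 and C4 have opposite parity, so for the trans isomer the two substituents are e,e in one chair and a,a in the other.
Chair I (acetyl axial, bromo axial): E = 7.24 kJ/mol.
Chair II (acetyl equatorial, bromo equatorial): E = 0.00 kJ/mol.
ΔE = 7.24 − 0.00 = 7.24 kJ/mol; chair II is more stable.

7.24 kJ/mol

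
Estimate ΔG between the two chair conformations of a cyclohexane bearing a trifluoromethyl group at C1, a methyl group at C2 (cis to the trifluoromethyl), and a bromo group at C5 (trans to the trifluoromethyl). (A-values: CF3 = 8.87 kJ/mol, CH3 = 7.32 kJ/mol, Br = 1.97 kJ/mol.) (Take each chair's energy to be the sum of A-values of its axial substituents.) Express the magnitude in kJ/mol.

0.42 kJ/mol

Chair I (trifluoromethyl axial, methyl equatorial, bromo equatorial): E = 8.87 kJ/mol.
Chair II (trifluoromethyl equatorial, methyl axial, bromo axial): E = 9.29 kJ/mol.
ΔE = 9.29 − 8.87 = 0.42 kJ/mol; chair I is more stable.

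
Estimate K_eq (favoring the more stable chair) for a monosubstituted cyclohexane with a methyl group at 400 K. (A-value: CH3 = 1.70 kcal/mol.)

One chair has the methyl group axial (E = 1.70 kcal/mol) and the other has it equatorial (E = 0).
ΔG = 1.70 kcal/mol between the two chairs.
K = exp(ΔG/RT) with R = 1.987×10⁻³ kcal mol⁻¹ K⁻¹ and T = 400 K gives K ≈ 8.49.

K ≈ 8.49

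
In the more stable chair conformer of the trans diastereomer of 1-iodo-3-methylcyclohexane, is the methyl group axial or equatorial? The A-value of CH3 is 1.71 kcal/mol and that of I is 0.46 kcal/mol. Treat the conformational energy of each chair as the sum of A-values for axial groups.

C1 and C3 have the same parity, so for the trans isomer the two substituents are one axial and one equatorial in each chair.
Chair I (methyl axial, iodo equatorial): E = 1.71 kcal/mol.
Chair II (methyl equatorial, iodo axial): E = 0.46 kcal/mol.
Chair II is the more stable (lower-energy) conformer, and in that chair the methyl group is equatorial.

equatorial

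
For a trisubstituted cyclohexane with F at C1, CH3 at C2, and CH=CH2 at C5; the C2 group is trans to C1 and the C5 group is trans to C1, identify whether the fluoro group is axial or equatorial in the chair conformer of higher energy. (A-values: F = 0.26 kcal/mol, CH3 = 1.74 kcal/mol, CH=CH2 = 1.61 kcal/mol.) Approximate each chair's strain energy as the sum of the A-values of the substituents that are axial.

Chair I (fluoro axial, methyl axial, vinyl equatorial): E = 2.00 kcal/mol.
Chair II (fluoro equatorial, methyl equatorial, vinyl axial): E = 1.61 kcal/mol.
Chair I is the less stable (higher-energy) conformer, and in that chair the fluoro group is axial.

axial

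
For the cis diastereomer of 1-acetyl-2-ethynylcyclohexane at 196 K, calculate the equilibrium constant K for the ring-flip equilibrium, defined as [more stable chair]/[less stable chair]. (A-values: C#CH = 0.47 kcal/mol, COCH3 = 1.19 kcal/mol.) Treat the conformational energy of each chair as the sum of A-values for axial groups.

C1 and C2 have opposite parity, so for the cis isomer the two substituents are one axial and one equatorial in each chair.
Chair I (ethynyl axial, acetyl equatorial): E = 0.47 kcal/mol; chair II (ethynyl equatorial, acetyl axial): E = 1.19 kcal/mol.
ΔG = 0.72 kcal/mol between the two chairs.
K = exp(ΔG/RT) with R = 1.987×10⁻³ kcal mol⁻¹ K⁻¹ and T = 196 K gives K ≈ 6.35.

K ≈ 6.35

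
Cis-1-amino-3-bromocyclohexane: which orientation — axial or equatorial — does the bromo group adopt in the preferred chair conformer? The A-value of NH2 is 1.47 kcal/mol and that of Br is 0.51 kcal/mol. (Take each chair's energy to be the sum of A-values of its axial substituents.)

C1 and C3 have the same parity, so for the cis isomer the two substituents are e,e in one chair and a,a in the other.
Chair I (amino axial, bromo axial): E = 1.98 kcal/mol.
Chair II (amino equatorial, bromo equatorial): E = 0.00 kcal/mol.
Chair II is the more stable (lower-energy) conformer, and in that chair the bromo group is equatorial.

equatorial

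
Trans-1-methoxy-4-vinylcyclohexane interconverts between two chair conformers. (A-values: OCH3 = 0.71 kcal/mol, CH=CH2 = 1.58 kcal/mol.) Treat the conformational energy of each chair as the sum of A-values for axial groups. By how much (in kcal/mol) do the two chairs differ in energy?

C1 and C4 have opposite parity, so for the trans isomer the two substituents are e,e in one chair and a,a in the other.
Chair I (methoxy axial, vinyl axial): E = 2.29 kcal/mol.
Chair II (methoxy equatorial, vinyl equatorial): E = 0.00 kcal/mol.
ΔE = 2.29 − 0.00 = 2.29 kcal/mol; chair II is more stable.

2.29 kcal/mol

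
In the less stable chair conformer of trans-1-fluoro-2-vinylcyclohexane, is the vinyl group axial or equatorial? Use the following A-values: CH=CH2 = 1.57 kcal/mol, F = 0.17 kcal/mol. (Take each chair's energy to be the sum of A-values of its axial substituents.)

C1 and C2 have opposite parity, so for the trans isomer the two substituents are e,e in one chair and a,a in the other.
Chair I (vinyl axial, fluoro axial): E = 1.74 kcal/mol.
Chair II (vinyl equatorial, fluoro equatorial): E = 0.00 kcal/mol.
Chair I is the less stable (higher-energy) conformer, and in that chair the vinyl group is axial.

axial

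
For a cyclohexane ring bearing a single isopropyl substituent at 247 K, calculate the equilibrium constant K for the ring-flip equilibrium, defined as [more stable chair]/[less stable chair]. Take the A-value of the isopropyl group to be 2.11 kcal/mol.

One chair has the isopropyl group axial (E = 2.11 kcal/mol) and the other has it equatorial (E = 0).
ΔG = 2.11 kcal/mol between the two chairs.
K = exp(ΔG/RT) with R = 1.987×10⁻³ kcal mol⁻¹ K⁻¹ and T = 247 K gives K ≈ 73.6.

K ≈ 73.6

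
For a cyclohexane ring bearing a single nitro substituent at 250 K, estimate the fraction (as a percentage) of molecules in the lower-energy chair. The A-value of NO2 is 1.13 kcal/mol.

One chair has the nitro group axial (E = 1.13 kcal/mol) and the other has it equatorial (E = 0).
ΔG = 1.13 kcal/mol between the two chairs.
K = exp(ΔG/RT) with R = 1.987×10⁻³ kcal mol⁻¹ K⁻¹ and T = 250 K gives K ≈ 9.73.
Fraction in the lower-energy chair = K/(K+1) = 90.7%.

90.7%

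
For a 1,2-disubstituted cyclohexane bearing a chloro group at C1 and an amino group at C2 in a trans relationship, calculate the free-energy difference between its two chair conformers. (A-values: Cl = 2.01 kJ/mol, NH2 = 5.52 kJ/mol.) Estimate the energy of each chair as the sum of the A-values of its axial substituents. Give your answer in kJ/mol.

C1 and C2 have opposite parity, so for the trans isomer the two substituents are e,e in one chair and a,a in the other.
Chair I (chloro axial, amino axial): E = 7.53 kJ/mol.
Chair II (chloro equatorial, amino equatorial): E = 0.00 kJ/mol.
ΔE = 7.53 − 0.00 = 7.53 kJ/mol; chair II is more stable.

7.53 kJ/mol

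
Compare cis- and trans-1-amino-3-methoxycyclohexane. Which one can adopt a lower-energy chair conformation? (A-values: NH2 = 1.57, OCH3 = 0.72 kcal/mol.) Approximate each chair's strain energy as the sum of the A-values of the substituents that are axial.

At 1,3 positions (parity same): cis → (e,e or a,a); trans → (a,e or e,a).
Best chair for cis: E = 0.00 kcal/mol; best chair for trans: E = 0.72 kcal/mol.
The cis isomer is lower by 0.72 kcal/mol.

cis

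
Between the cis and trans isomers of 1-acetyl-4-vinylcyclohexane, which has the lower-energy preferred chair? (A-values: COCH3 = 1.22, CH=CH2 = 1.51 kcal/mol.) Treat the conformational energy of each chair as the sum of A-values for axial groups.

trans

At 1,4 positions (parity opposite): cis → (a,e or e,a); trans → (e,e or a,a).
Best chair for cis: E = 1.22 kcal/mol; best chair for trans: E = 0.00 kcal/mol.
The trans isomer is lower by 1.22 kcal/mol.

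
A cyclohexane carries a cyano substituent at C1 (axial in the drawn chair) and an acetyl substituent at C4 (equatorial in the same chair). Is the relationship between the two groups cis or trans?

C1 and C4 have opposite parity, so their axial bonds point in opposite directions.
With opposite-parity carbons, two substituents on the same face are one axial and one equatorial; opposite faces give both axial or both equatorial.
Here the groups are axial/equatorial → same face → cis.

cis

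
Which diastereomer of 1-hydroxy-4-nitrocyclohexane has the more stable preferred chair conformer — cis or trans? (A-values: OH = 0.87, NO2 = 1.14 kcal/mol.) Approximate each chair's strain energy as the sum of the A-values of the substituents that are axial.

trans

At 1,4 positions (parity opposite): cis → (a,e or e,a); trans → (e,e or a,a).
Best chair for cis: E = 0.87 kcal/mol; best chair for trans: E = 0.00 kcal/mol.
The trans isomer is lower by 0.87 kcal/mol.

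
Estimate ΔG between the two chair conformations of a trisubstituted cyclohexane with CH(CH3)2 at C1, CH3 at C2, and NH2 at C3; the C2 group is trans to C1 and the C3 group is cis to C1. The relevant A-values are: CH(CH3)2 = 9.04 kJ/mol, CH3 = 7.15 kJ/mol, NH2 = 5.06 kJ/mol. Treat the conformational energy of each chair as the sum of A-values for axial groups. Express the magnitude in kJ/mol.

21.25 kJ/mol

Chair I (isopropyl axial, methyl axial, amino axial): E = 21.25 kJ/mol.
Chair II (isopropyl equatorial, methyl equatorial, amino equatorial): E = 0.00 kJ/mol.
ΔE = 21.25 − 0.00 = 21.25 kJ/mol; chair II is more stable.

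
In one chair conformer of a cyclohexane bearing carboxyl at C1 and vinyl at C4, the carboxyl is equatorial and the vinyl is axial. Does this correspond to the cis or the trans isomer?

C1 and C4 have opposite parity, so their axial bonds point in opposite directions.
With opposite-parity carbons, two substituents on the same face are one axial and one equatorial; opposite faces give both axial or both equatorial.
Here the groups are equatorial/axial → same face → cis.

cis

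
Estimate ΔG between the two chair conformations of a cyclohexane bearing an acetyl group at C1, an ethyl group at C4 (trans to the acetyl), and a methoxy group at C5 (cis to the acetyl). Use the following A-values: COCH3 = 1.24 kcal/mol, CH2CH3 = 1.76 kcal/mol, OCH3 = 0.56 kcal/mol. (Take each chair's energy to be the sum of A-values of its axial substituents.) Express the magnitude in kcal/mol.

Chair I (acetyl axial, ethyl axial, methoxy axial): E = 3.56 kcal/mol.
Chair II (acetyl equatorial, ethyl equatorial, methoxy equatorial): E = 0.00 kcal/mol.
ΔE = 3.56 − 0.00 = 3.56 kcal/mol; chair II is more stable.

3.56 kcal/mol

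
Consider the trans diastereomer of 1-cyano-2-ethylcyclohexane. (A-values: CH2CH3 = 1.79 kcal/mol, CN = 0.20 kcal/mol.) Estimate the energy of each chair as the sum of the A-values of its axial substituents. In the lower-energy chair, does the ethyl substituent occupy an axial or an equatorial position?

C1 and C2 have opposite parity, so for the trans isomer the two substituents are e,e in one chair and a,a in the other.
Chair I (ethyl axial, cyano axial): E = 1.99 kcal/mol.
Chair II (ethyl equatorial, cyano equatorial): E = 0.00 kcal/mol.
Chair II is the more stable (lower-energy) conformer, and in that chair the ethyl group is equatorial.

equatorial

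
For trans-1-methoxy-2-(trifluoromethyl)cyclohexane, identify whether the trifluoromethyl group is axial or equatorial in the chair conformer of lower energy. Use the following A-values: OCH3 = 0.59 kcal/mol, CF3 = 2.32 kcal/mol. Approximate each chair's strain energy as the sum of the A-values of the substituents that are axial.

equatorial

C1 and C2 have opposite parity, so for the trans isomer the two substituents are e,e in one chair and a,a in the other.
Chair I (methoxy axial, trifluoromethyl axial): E = 2.91 kcal/mol.
Chair II (methoxy equatorial, trifluoromethyl equatorial): E = 0.00 kcal/mol.
Chair II is the more stable (lower-energy) conformer, and in that chair the trifluoromethyl group is equatorial.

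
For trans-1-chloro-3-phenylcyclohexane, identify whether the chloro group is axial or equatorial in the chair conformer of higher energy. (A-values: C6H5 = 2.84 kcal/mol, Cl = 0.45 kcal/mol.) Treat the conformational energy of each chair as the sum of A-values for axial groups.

equatorial

C1 and C3 have the same parity, so for the trans isomer the two substituents are one axial and one equatorial in each chair.
Chair I (phenyl axial, chloro equatorial): E = 2.84 kcal/mol.
Chair II (phenyl equatorial, chloro axial): E = 0.45 kcal/mol.
Chair I is the less stable (higher-energy) conformer, and in that chair the chloro group is equatorial.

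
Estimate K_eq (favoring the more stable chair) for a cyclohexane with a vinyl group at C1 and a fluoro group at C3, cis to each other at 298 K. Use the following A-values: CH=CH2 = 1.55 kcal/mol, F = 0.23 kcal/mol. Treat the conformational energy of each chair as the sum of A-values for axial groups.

K ≈ 20.2

C1 and C3 have the same parity, so for the cis isomer the two substituents are e,e in one chair and a,a in the other.
Chair I (vinyl axial, fluoro axial): E = 1.78 kcal/mol; chair II (vinyl equatorial, fluoro equatorial): E = 0.00 kcal/mol.
ΔG = 1.78 kcal/mol between the two chairs.
K = exp(ΔG/RT) with R = 1.987×10⁻³ kcal mol⁻¹ K⁻¹ and T = 298 K gives K ≈ 20.2.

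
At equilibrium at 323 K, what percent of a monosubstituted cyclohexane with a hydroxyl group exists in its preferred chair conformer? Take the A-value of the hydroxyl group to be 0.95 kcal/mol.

81.5%

One chair has the hydroxyl group axial (E = 0.95 kcal/mol) and the other has it equatorial (E = 0).
ΔG = 0.95 kcal/mol between the two chairs.
K = exp(ΔG/RT) with R = 1.987×10⁻³ kcal mol⁻¹ K⁻¹ and T = 323 K gives K ≈ 4.39.
Fraction in the lower-energy chair = K/(K+1) = 81.5%.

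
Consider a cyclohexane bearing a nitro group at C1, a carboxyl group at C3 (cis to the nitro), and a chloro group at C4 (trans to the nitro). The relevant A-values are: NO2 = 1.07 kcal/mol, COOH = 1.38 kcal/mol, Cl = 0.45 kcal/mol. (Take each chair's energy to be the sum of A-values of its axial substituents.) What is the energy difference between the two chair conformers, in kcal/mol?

Chair I (nitro axial, carboxyl axial, chloro axial): E = 2.90 kcal/mol.
Chair II (nitro equatorial, carboxyl equatorial, chloro equatorial): E = 0.00 kcal/mol.
ΔE = 2.90 − 0.00 = 2.90 kcal/mol; chair II is more stable.

2.90 kcal/mol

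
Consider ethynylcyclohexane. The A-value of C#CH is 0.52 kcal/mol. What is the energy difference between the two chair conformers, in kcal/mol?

A monosubstituted cyclohexane has one chair with the ethynyl group axial (E = A = 0.52 kcal/mol) and one with it equatorial (E = 0).
ΔE = 0.52 − 0 = 0.52 kcal/mol.

0.52 kcal/mol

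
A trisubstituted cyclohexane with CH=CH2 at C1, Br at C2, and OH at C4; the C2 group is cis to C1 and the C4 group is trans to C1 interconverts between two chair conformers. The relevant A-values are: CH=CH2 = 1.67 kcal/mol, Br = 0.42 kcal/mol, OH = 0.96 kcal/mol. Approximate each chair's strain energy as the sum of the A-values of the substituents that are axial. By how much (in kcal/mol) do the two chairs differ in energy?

Chair I (vinyl axial, bromo equatorial, hydroxyl axial): E = 2.63 kcal/mol.
Chair II (vinyl equatorial, bromo axial, hydroxyl equatorial): E = 0.42 kcal/mol.
ΔE = 2.63 − 0.42 = 2.21 kcal/mol; chair II is more stable.

2.21 kcal/mol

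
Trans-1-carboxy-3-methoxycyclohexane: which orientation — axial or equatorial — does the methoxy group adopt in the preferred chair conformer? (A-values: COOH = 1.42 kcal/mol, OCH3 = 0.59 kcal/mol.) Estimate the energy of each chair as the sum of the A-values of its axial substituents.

C1 and C3 have the same parity, so for the trans isomer the two substituents are one axial and one equatorial in each chair.
Chair I (carboxyl axial, methoxy equatorial): E = 1.42 kcal/mol.
Chair II (carboxyl equatorial, methoxy axial): E = 0.59 kcal/mol.
Chair II is the more stable (lower-energy) conformer, and in that chair the methoxy group is axial.

axial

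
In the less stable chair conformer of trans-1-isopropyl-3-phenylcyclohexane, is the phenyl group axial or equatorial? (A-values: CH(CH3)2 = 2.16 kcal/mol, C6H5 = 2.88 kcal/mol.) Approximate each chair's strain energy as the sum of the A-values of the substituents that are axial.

axial

C1 and C3 have the same parity, so for the trans isomer the two substituents are one axial and one equatorial in each chair.
Chair I (isopropyl axial, phenyl equatorial): E = 2.16 kcal/mol.
Chair II (isopropyl equatorial, phenyl axial): E = 2.88 kcal/mol.
Chair II is the less stable (higher-energy) conformer, and in that chair the phenyl group is axial.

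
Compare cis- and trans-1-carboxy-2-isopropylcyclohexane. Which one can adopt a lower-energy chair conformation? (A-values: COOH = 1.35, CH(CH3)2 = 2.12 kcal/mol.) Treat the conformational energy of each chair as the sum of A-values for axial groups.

At 1,2 positions (parity opposite): cis → (a,e or e,a); trans → (e,e or a,a).
Best chair for cis: E = 1.35 kcal/mol; best chair for trans: E = 0.00 kcal/mol.
The trans isomer is lower by 1.35 kcal/mol.

trans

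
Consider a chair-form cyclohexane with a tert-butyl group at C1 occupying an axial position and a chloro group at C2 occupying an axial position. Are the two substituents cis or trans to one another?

trans

C1 and C2 have opposite parity, so their axial bonds point in opposite directions.
With opposite-parity carbons, two substituents on the same face are one axial and one equatorial; opposite faces give both axial or both equatorial.
Here the groups are axial/axial → opposite face → trans.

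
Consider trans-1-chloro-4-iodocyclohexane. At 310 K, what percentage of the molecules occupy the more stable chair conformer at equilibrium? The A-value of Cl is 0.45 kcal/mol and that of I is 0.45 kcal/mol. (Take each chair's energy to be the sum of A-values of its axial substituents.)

C1 and C4 have opposite parity, so for the trans isomer the two substituents are e,e in one chair and a,a in the other.
Chair I (chloro axial, iodo axial): E = 0.90 kcal/mol; chair II (chloro equatorial, iodo equatorial): E = 0.00 kcal/mol.
ΔG = 0.90 kcal/mol between the two chairs.
K = exp(ΔG/RT) with R = 1.987×10⁻³ kcal mol⁻¹ K⁻¹ and T = 310 K gives K ≈ 4.31.
Fraction in the lower-energy chair = K/(K+1) = 81.2%.

81.2%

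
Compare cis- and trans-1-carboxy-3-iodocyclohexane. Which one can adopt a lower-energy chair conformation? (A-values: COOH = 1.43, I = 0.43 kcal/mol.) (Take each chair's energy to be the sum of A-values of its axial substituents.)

At 1,3 positions (parity same): cis → (e,e or a,a); trans → (a,e or e,a).
Best chair for cis: E = 0.00 kcal/mol; best chair for trans: E = 0.43 kcal/mol.
The cis isomer is lower by 0.43 kcal/mol.

cis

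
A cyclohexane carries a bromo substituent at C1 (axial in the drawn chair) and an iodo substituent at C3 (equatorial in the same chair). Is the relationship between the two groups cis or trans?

C1 and C3 have the same parity, so their axial bonds point in the same direction.
With same-parity carbons, two substituents on the same face are both axial or both equatorial; opposite faces give one of each.
Here the groups are axial/equatorial → opposite face → trans.

trans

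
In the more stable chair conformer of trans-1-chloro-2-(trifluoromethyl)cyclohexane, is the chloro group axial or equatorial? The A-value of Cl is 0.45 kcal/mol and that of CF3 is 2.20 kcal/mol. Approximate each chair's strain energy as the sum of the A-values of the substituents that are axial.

C1 and C2 have opposite parity, so for the trans isomer the two substituents are e,e in one chair and a,a in the other.
Chair I (chloro axial, trifluoromethyl axial): E = 2.65 kcal/mol.
Chair II (chloro equatorial, trifluoromethyl equatorial): E = 0.00 kcal/mol.
Chair II is the more stable (lower-energy) conformer, and in that chair the chloro group is equatorial.

equatorial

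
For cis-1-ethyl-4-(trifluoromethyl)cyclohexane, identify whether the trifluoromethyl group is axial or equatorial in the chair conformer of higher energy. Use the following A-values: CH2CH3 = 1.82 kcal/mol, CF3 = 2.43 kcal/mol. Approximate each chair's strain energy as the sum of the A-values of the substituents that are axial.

axial

C1 and C4 have opposite parity, so for the cis isomer the two substituents are one axial and one equatorial in each chair.
Chair I (ethyl axial, trifluoromethyl equatorial): E = 1.82 kcal/mol.
Chair II (ethyl equatorial, trifluoromethyl axial): E = 2.43 kcal/mol.
Chair II is the less stable (higher-energy) conformer, and in that chair the trifluoromethyl group is axial.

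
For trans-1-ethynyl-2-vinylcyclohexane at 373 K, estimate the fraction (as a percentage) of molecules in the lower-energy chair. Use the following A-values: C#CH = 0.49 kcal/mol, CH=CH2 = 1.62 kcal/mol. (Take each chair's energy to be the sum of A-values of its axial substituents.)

C1 and C2 have opposite parity, so for the trans isomer the two substituents are e,e in one chair and a,a in the other.
Chair I (ethynyl axial, vinyl axial): E = 2.11 kcal/mol; chair II (ethynyl equatorial, vinyl equatorial): E = 0.00 kcal/mol.
ΔG = 2.11 kcal/mol between the two chairs.
K = exp(ΔG/RT) with R = 1.987×10⁻³ kcal mol⁻¹ K⁻¹ and T = 373 K gives K ≈ 17.2.
Fraction in the lower-energy chair = K/(K+1) = 94.5%.

94.5%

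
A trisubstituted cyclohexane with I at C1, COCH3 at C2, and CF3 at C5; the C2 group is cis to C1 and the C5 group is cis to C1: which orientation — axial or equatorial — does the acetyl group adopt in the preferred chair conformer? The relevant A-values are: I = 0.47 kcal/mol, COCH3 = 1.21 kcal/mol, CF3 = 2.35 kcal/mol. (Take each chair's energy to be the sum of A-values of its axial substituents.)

Chair I (iodo axial, acetyl equatorial, trifluoromethyl axial): E = 2.82 kcal/mol.
Chair II (iodo equatorial, acetyl axial, trifluoromethyl equatorial): E = 1.21 kcal/mol.
Chair II is the more stable (lower-energy) conformer, and in that chair the acetyl group is axial.

axial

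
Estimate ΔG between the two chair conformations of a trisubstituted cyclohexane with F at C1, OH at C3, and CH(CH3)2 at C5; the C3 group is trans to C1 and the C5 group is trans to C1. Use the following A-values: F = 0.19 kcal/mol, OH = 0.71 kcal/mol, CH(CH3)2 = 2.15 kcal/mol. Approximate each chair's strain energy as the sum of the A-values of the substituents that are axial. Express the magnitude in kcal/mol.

2.67 kcal/mol

Chair I (fluoro axial, hydroxyl equatorial, isopropyl equatorial): E = 0.19 kcal/mol.
Chair II (fluoro equatorial, hydroxyl axial, isopropyl axial): E = 2.86 kcal/mol.
ΔE = 2.86 − 0.19 = 2.67 kcal/mol; chair I is more stable.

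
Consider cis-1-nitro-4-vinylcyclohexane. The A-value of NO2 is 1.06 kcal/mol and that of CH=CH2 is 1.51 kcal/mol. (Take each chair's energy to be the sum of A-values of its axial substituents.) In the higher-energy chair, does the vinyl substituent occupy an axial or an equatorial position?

C1 and C4 have opposite parity, so for the cis isomer the two substituents are one axial and one equatorial in each chair.
Chair I (nitro axial, vinyl equatorial): E = 1.06 kcal/mol.
Chair II (nitro equatorial, vinyl axial): E = 1.51 kcal/mol.
Chair II is the less stable (higher-energy) conformer, and in that chair the vinyl group is axial.

axial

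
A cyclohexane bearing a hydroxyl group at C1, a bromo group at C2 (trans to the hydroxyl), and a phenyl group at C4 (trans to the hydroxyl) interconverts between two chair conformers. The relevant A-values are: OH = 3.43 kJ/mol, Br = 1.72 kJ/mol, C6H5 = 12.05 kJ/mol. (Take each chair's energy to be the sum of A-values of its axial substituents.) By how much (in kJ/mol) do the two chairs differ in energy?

17.20 kJ/mol

Chair I (hydroxyl axial, bromo axial, phenyl axial): E = 17.20 kJ/mol.
Chair II (hydroxyl equatorial, bromo equatorial, phenyl equatorial): E = 0.00 kJ/mol.
ΔE = 17.20 − 0.00 = 17.20 kJ/mol; chair II is more stable.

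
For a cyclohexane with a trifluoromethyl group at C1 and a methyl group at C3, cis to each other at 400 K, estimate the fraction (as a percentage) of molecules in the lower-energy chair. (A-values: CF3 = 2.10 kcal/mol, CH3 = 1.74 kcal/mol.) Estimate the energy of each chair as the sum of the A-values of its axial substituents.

C1 and C3 have the same parity, so for the cis isomer the two substituents are e,e in one chair and a,a in the other.
Chair I (trifluoromethyl axial, methyl axial): E = 3.84 kcal/mol; chair II (trifluoromethyl equatorial, methyl equatorial): E = 0.00 kcal/mol.
ΔG = 3.84 kcal/mol between the two chairs.
K = exp(ΔG/RT) with R = 1.987×10⁻³ kcal mol⁻¹ K⁻¹ and T = 400 K gives K ≈ 125.
Fraction in the lower-energy chair = K/(K+1) = 99.2%.

99.2%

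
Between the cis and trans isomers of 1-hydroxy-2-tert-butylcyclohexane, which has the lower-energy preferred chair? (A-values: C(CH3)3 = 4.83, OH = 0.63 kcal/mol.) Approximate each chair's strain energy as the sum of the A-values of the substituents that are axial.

trans

At 1,2 positions (parity opposite): cis → (a,e or e,a); trans → (e,e or a,a).
Best chair for cis: E = 0.63 kcal/mol; best chair for trans: E = 0.00 kcal/mol.
The trans isomer is lower by 0.63 kcal/mol.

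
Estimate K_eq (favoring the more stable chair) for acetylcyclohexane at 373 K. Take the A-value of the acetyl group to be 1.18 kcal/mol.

One chair has the acetyl group axial (E = 1.18 kcal/mol) and the other has it equatorial (E = 0).
ΔG = 1.18 kcal/mol between the two chairs.
K = exp(ΔG/RT) with R = 1.987×10⁻³ kcal mol⁻¹ K⁻¹ and T = 373 K gives K ≈ 4.91.

K ≈ 4.91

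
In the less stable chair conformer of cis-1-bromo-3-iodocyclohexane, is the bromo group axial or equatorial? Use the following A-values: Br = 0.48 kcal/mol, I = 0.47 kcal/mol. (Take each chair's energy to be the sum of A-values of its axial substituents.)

C1 and C3 have the same parity, so for the cis isomer the two substituents are e,e in one chair and a,a in the other.
Chair I (bromo axial, iodo axial): E = 0.95 kcal/mol.
Chair II (bromo equatorial, iodo equatorial): E = 0.00 kcal/mol.
Chair I is the less stable (higher-energy) conformer, and in that chair the bromo group is axial.

axial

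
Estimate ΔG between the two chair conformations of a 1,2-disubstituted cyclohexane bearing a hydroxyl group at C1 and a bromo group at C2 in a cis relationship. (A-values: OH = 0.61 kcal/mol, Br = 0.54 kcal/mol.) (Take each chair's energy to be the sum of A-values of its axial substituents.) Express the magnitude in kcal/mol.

0.07 kcal/mol

C1 and C2 have opposite parity, so for the cis isomer the two substituents are one axial and one equatorial in each chair.
Chair I (hydroxyl axial, bromo equatorial): E = 0.61 kcal/mol.
Chair II (hydroxyl equatorial, bromo axial): E = 0.54 kcal/mol.
ΔE = 0.61 − 0.54 = 0.07 kcal/mol; chair II is more stable.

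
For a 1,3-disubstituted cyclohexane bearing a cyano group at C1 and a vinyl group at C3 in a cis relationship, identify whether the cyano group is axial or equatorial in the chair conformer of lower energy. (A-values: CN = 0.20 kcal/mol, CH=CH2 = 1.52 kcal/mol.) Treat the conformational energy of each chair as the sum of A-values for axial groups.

equatorial

C1 and C3 have the same parity, so for the cis isomer the two substituents are e,e in one chair and a,a in the other.
Chair I (cyano axial, vinyl axial): E = 1.72 kcal/mol.
Chair II (cyano equatorial, vinyl equatorial): E = 0.00 kcal/mol.
Chair II is the more stable (lower-energy) conformer, and in that chair the cyano group is equatorial.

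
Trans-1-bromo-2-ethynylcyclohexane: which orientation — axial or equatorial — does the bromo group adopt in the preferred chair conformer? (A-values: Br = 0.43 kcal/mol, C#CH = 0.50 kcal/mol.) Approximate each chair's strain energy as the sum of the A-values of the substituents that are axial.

C1 and C2 have opposite parity, so for the trans isomer the two substituents are e,e in one chair and a,a in the other.
Chair I (bromo axial, ethynyl axial): E = 0.93 kcal/mol.
Chair II (bromo equatorial, ethynyl equatorial): E = 0.00 kcal/mol.
Chair II is the more stable (lower-energy) conformer, and in that chair the bromo group is equatorial.

equatorial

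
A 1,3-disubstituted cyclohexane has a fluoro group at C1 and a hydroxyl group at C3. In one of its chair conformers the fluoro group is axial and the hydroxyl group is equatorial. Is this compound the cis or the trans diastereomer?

trans

C1 and C3 have the same parity, so their axial bonds point in the same direction.
With same-parity carbons, two substituents on the same face are both axial or both equatorial; opposite faces give one of each.
Here the groups are axial/equatorial → opposite face → trans.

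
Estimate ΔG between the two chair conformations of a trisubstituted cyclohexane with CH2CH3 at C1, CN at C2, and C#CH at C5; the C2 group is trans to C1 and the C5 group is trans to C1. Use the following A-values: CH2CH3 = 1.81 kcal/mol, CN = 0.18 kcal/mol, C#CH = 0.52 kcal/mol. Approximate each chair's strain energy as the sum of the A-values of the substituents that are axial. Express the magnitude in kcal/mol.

1.47 kcal/mol

Chair I (ethyl axial, cyano axial, ethynyl equatorial): E = 1.99 kcal/mol.
Chair II (ethyl equatorial, cyano equatorial, ethynyl axial): E = 0.52 kcal/mol.
ΔE = 1.99 − 0.52 = 1.47 kcal/mol; chair II is more stable.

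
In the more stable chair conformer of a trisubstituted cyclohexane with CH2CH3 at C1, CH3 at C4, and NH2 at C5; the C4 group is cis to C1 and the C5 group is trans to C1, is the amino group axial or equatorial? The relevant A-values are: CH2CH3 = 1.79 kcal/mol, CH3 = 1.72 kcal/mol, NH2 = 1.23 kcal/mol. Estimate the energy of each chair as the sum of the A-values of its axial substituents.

equatorial

Chair I (ethyl axial, methyl equatorial, amino equatorial): E = 1.79 kcal/mol.
Chair II (ethyl equatorial, methyl axial, amino axial): E = 2.95 kcal/mol.
Chair I is the more stable (lower-energy) conformer, and in that chair the amino group is equatorial.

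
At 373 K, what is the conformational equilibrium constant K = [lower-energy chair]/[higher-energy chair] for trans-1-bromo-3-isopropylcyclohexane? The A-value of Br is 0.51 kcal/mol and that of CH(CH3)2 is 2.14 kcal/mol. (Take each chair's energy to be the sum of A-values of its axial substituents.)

C1 and C3 have the same parity, so for the trans isomer the two substituents are one axial and one equatorial in each chair.
Chair I (bromo axial, isopropyl equatorial): E = 0.51 kcal/mol; chair II (bromo equatorial, isopropyl axial): E = 2.14 kcal/mol.
ΔG = 1.63 kcal/mol between the two chairs.
K = exp(ΔG/RT) with R = 1.987×10⁻³ kcal mol⁻¹ K⁻¹ and T = 373 K gives K ≈ 9.02.

K ≈ 9.02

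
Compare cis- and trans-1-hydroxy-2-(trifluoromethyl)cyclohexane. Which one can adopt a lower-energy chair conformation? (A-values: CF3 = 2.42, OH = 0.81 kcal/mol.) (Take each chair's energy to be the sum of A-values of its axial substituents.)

At 1,2 positions (parity opposite): cis → (a,e or e,a); trans → (e,e or a,a).
Best chair for cis: E = 0.81 kcal/mol; best chair for trans: E = 0.00 kcal/mol.
The trans isomer is lower by 0.81 kcal/mol.

trans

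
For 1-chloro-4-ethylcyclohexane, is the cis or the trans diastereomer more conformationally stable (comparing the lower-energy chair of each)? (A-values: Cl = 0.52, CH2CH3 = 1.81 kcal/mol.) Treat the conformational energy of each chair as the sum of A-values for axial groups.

trans

At 1,4 positions (parity opposite): cis → (a,e or e,a); trans → (e,e or a,a).
Best chair for cis: E = 0.52 kcal/mol; best chair for trans: E = 0.00 kcal/mol.
The trans isomer is lower by 0.52 kcal/mol.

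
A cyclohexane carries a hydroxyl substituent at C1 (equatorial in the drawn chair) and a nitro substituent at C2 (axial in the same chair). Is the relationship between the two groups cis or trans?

C1 and C2 have opposite parity, so their axial bonds point in opposite directions.
With opposite-parity carbons, two substituents on the same face are one axial and one equatorial; opposite faces give both axial or both equatorial.
Here the groups are equatorial/axial → same face → cis.

cis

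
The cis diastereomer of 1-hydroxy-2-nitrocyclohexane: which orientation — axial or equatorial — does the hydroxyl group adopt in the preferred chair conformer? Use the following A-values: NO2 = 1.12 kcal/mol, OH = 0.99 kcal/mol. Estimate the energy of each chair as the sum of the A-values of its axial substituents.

axial

C1 and C2 have opposite parity, so for the cis isomer the two substituents are one axial and one equatorial in each chair.
Chair I (nitro axial, hydroxyl equatorial): E = 1.12 kcal/mol.
Chair II (nitro equatorial, hydroxyl axial): E = 0.99 kcal/mol.
Chair II is the more stable (lower-energy) conformer, and in that chair the hydroxyl group is axial.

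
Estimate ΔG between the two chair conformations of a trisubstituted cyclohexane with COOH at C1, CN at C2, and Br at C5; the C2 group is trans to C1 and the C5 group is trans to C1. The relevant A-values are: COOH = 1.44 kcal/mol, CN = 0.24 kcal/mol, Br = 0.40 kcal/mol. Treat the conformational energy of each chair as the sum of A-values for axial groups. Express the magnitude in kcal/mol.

1.28 kcal/mol

Chair I (carboxyl axial, cyano axial, bromo equatorial): E = 1.68 kcal/mol.
Chair II (carboxyl equatorial, cyano equatorial, bromo axial): E = 0.40 kcal/mol.
ΔE = 1.68 − 0.40 = 1.28 kcal/mol; chair II is more stable.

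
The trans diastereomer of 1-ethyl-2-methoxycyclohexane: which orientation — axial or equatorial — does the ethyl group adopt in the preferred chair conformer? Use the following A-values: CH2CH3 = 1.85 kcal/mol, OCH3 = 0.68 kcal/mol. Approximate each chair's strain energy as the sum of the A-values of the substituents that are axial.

C1 and C2 have opposite parity, so for the trans isomer the two substituents are e,e in one chair and a,a in the other.
Chair I (ethyl axial, methoxy axial): E = 2.53 kcal/mol.
Chair II (ethyl equatorial, methoxy equatorial): E = 0.00 kcal/mol.
Chair II is the more stable (lower-energy) conformer, and in that chair the ethyl group is equatorial.

equatorial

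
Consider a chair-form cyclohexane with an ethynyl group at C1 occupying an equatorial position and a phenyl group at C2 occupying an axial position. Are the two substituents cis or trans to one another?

C1 and C2 have opposite parity, so their axial bonds point in opposite directions.
With opposite-parity carbons, two substituents on the same face are one axial and one equatorial; opposite faces give both axial or both equatorial.
Here the groups are equatorial/axial → same face → cis.

cis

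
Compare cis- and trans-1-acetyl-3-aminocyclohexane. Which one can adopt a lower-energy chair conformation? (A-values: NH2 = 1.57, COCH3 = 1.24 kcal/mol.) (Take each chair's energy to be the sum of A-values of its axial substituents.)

cis

At 1,3 positions (parity same): cis → (e,e or a,a); trans → (a,e or e,a).
Best chair for cis: E = 0.00 kcal/mol; best chair for trans: E = 1.24 kcal/mol.
The cis isomer is lower by 1.24 kcal/mol.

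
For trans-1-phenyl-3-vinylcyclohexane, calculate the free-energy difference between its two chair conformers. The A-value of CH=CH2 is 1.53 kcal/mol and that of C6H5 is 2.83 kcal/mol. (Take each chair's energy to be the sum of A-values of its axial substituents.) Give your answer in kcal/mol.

1.30 kcal/mol

C1 and C3 have the same parity, so for the trans isomer the two substituents are one axial and one equatorial in each chair.
Chair I (vinyl axial, phenyl equatorial): E = 1.53 kcal/mol.
Chair II (vinyl equatorial, phenyl axial): E = 2.83 kcal/mol.
ΔE = 2.83 − 1.53 = 1.30 kcal/mol; chair I is more stable.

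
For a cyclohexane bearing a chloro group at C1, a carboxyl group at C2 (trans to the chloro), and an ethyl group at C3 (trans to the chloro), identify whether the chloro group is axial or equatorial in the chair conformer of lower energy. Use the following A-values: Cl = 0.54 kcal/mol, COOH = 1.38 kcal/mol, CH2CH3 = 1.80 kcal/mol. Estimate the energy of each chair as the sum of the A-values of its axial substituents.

Chair I (chloro axial, carboxyl axial, ethyl equatorial): E = 1.92 kcal/mol.
Chair II (chloro equatorial, carboxyl equatorial, ethyl axial): E = 1.80 kcal/mol.
Chair II is the more stable (lower-energy) conformer, and in that chair the chloro group is equatorial.

equatorial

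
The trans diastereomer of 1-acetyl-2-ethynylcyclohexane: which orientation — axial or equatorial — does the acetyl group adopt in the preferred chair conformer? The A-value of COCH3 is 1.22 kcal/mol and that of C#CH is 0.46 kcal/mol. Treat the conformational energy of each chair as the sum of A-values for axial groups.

C1 and C2 have opposite parity, so for the trans isomer the two substituents are e,e in one chair and a,a in the other.
Chair I (acetyl axial, ethynyl axial): E = 1.68 kcal/mol.
Chair II (acetyl equatorial, ethynyl equatorial): E = 0.00 kcal/mol.
Chair II is the more stable (lower-energy) conformer, and in that chair the acetyl group is equatorial.

equatorial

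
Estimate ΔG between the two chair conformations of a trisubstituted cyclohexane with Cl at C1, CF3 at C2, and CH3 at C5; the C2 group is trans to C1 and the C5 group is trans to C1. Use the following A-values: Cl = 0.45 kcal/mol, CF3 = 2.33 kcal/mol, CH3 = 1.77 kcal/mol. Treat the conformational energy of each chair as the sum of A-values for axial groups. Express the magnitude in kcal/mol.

1.01 kcal/mol

Chair I (chloro axial, trifluoromethyl axial, methyl equatorial): E = 2.78 kcal/mol.
Chair II (chloro equatorial, trifluoromethyl equatorial, methyl axial): E = 1.77 kcal/mol.
ΔE = 2.78 − 1.77 = 1.01 kcal/mol; chair II is more stable.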